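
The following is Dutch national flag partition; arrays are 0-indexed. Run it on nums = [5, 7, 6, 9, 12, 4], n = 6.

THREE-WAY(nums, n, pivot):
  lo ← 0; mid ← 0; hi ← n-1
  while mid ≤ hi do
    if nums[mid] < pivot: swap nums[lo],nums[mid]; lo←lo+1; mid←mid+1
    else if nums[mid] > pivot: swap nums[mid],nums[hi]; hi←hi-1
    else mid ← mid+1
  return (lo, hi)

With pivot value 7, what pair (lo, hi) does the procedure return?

pivot = 7; lo=0, mid=0, hi=5
nums[mid]=5<7: swap nums[0],nums[0]; lo=1,mid=1 → [5, 7, 6, 9, 12, 4]
nums[mid]=7=7: mid=2
nums[mid]=6<7: swap nums[1],nums[2]; lo=2,mid=3 → [5, 6, 7, 9, 12, 4]
nums[mid]=9>7: swap nums[3],nums[5]; hi=4 → [5, 6, 7, 4, 12, 9]
nums[mid]=4<7: swap nums[2],nums[3]; lo=3,mid=4 → [5, 6, 4, 7, 12, 9]
nums[mid]=12>7: swap nums[4],nums[4]; hi=3 → [5, 6, 4, 7, 12, 9]
end: lo=3, hi=3; nums = [5, 6, 4, 7, 12, 9]

(3, 3)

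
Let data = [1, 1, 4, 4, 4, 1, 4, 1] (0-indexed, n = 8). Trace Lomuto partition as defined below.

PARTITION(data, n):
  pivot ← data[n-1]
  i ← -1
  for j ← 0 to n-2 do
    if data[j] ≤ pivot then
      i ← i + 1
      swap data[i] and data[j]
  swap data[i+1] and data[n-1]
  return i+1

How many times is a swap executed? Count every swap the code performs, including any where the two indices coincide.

4

pivot = data[7] = 1; i = -1
j=0: data[0]=1 ≤ 1 → i=0, swap data[0],data[0] (no change) → [1, 1, 4, 4, 4, 1, 4, 1]
j=1: data[1]=1 ≤ 1 → i=1, swap data[1],data[1] (no change) → [1, 1, 4, 4, 4, 1, 4, 1]
j=2: data[2]=4 > 1 → no swap
j=3: data[3]=4 > 1 → no swap
j=4: data[4]=4 > 1 → no swap
j=5: data[5]=1 ≤ 1 → i=2, swap data[2],data[5] → [1, 1, 1, 4, 4, 4, 4, 1]
j=6: data[6]=4 > 1 → no swap
final swap data[3],data[7] → [1, 1, 1, 1, 4, 4, 4, 4]; return 3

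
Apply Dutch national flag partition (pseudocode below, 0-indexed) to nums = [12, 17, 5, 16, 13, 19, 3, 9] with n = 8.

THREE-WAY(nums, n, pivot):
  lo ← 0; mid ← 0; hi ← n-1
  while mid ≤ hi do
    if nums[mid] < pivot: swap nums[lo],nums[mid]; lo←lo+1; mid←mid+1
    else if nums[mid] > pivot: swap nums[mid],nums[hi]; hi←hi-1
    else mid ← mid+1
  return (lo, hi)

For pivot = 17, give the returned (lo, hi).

lo=0 mid=0 hi=7
12<17: swap(0,0), lo=1 mid=1 ⇒ [12, 17, 5, 16, 13, 19, 3, 9]
17=17: mid=2
5<17: swap(1,2), lo=2 mid=3 ⇒ [12, 5, 17, 16, 13, 19, 3, 9]
16<17: swap(2,3), lo=3 mid=4 ⇒ [12, 5, 16, 17, 13, 19, 3, 9]
13<17: swap(3,4), lo=4 mid=5 ⇒ [12, 5, 16, 13, 17, 19, 3, 9]
19>17: swap(5,7), hi=6 ⇒ [12, 5, 16, 13, 17, 9, 3, 19]
9<17: swap(4,5), lo=5 mid=6 ⇒ [12, 5, 16, 13, 9, 17, 3, 19]
3<17: swap(5,6), lo=6 mid=7 ⇒ [12, 5, 16, 13, 9, 3, 17, 19]
done. lo=6 hi=6; nums=[12, 5, 16, 13, 9, 3, 17, 19]

(6, 6)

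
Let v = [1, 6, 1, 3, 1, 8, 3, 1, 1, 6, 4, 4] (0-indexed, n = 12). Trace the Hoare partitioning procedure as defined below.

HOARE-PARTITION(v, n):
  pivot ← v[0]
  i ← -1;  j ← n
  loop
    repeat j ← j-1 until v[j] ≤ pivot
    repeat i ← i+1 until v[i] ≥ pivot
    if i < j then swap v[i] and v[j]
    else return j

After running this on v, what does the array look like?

[1, 1, 1, 3, 1, 8, 3, 6, 1, 6, 4, 4]

pivot = v[0] = 1; i = -1, j = 12
j→8 (v[8]=1≤1), i→0 (v[0]=1≥1); i<j, swap → [1, 6, 1, 3, 1, 8, 3, 1, 1, 6, 4, 4]
j→7 (v[7]=1≤1), i→1 (v[1]=6≥1); i<j, swap → [1, 1, 1, 3, 1, 8, 3, 6, 1, 6, 4, 4]
j→4 (v[4]=1≤1), i→2 (v[2]=1≥1); i<j, swap → [1, 1, 1, 3, 1, 8, 3, 6, 1, 6, 4, 4]
j→2, i→3; i≥j, return j=2. v = [1, 1, 1, 3, 1, 8, 3, 6, 1, 6, 4, 4]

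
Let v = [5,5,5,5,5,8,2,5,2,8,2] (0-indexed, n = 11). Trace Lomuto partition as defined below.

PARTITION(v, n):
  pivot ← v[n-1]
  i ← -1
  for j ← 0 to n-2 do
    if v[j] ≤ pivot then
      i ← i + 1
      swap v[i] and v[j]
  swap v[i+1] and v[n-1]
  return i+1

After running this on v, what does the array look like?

[2,2,2,5,5,8,5,5,5,8,5]

pivot=2, i=-1
j=0: 5>2, skip
j=1: 5>2, skip
j=2: 5>2, skip
j=3: 5>2, skip
j=4: 5>2, skip
j=5: 8>2, skip
j=6: 2≤2, i=0, swap(0,6) ⇒ [2,5,5,5,5,8,5,5,2,8,2]
j=7: 5>2, skip
j=8: 2≤2, i=1, swap(1,8) ⇒ [2,2,5,5,5,8,5,5,5,8,2]
j=9: 8>2, skip
swap(2,10) ⇒ [2,2,2,5,5,8,5,5,5,8,5]; return 2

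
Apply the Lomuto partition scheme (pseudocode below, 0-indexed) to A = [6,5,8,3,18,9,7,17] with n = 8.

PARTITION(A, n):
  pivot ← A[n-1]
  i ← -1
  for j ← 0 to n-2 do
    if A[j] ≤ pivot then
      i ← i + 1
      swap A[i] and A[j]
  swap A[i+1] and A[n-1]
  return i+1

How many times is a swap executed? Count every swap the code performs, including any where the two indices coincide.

pivot = A[7] = 17; i = -1
j=0: A[0]=6 ≤ 17 → i=0, swap A[0],A[0] (no change) → [6,5,8,3,18,9,7,17]
j=1: A[1]=5 ≤ 17 → i=1, swap A[1],A[1] (no change) → [6,5,8,3,18,9,7,17]
j=2: A[2]=8 ≤ 17 → i=2, swap A[2],A[2] (no change) → [6,5,8,3,18,9,7,17]
j=3: A[3]=3 ≤ 17 → i=3, swap A[3],A[3] (no change) → [6,5,8,3,18,9,7,17]
j=4: A[4]=18 > 17 → no swap
j=5: A[5]=9 ≤ 17 → i=4, swap A[4],A[5] → [6,5,8,3,9,18,7,17]
j=6: A[6]=7 ≤ 17 → i=5, swap A[5],A[6] → [6,5,8,3,9,7,18,17]
final swap A[6],A[7] → [6,5,8,3,9,7,17,18]; return 6

7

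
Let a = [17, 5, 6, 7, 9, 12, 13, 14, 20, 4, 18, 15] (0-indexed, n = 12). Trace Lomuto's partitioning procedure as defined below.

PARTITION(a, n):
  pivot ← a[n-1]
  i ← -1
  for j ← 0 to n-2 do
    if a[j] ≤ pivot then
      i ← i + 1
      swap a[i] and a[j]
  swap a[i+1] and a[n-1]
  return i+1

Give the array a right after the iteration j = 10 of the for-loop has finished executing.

pivot = a[11] = 15; i = -1
j=0: a[0]=17 > 15 → no swap
j=1: a[1]=5 ≤ 15 → i=0, swap a[0],a[1] → [5, 17, 6, 7, 9, 12, 13, 14, 20, 4, 18, 15]
j=2: a[2]=6 ≤ 15 → i=1, swap a[1],a[2] → [5, 6, 17, 7, 9, 12, 13, 14, 20, 4, 18, 15]
j=3: a[3]=7 ≤ 15 → i=2, swap a[2],a[3] → [5, 6, 7, 17, 9, 12, 13, 14, 20, 4, 18, 15]
j=4: a[4]=9 ≤ 15 → i=3, swap a[3],a[4] → [5, 6, 7, 9, 17, 12, 13, 14, 20, 4, 18, 15]
j=5: a[5]=12 ≤ 15 → i=4, swap a[4],a[5] → [5, 6, 7, 9, 12, 17, 13, 14, 20, 4, 18, 15]
j=6: a[6]=13 ≤ 15 → i=5, swap a[5],a[6] → [5, 6, 7, 9, 12, 13, 17, 14, 20, 4, 18, 15]
j=7: a[7]=14 ≤ 15 → i=6, swap a[6],a[7] → [5, 6, 7, 9, 12, 13, 14, 17, 20, 4, 18, 15]
j=8: a[8]=20 > 15 → no swap
j=9: a[9]=4 ≤ 15 → i=7, swap a[7],a[9] → [5, 6, 7, 9, 12, 13, 14, 4, 20, 17, 18, 15]
j=10: a[10]=18 > 15 → no swap
(after j=10) a = [5, 6, 7, 9, 12, 13, 14, 4, 20, 17, 18, 15]

[5, 6, 7, 9, 12, 13, 14, 4, 20, 17, 18, 15]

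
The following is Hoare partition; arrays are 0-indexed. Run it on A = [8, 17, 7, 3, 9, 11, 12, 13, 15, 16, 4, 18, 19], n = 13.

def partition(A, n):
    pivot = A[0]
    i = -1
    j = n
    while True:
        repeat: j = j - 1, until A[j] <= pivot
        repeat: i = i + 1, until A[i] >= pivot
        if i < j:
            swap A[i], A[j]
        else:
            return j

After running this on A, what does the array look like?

pivot = A[0] = 8; i = -1, j = 13
j→10 (A[10]=4≤8), i→0 (A[0]=8≥8); i<j, swap → [4, 17, 7, 3, 9, 11, 12, 13, 15, 16, 8, 18, 19]
j→3 (A[3]=3≤8), i→1 (A[1]=17≥8); i<j, swap → [4, 3, 7, 17, 9, 11, 12, 13, 15, 16, 8, 18, 19]
j→2, i→3; i≥j, return j=2. A = [4, 3, 7, 17, 9, 11, 12, 13, 15, 16, 8, 18, 19]

[4, 3, 7, 17, 9, 11, 12, 13, 15, 16, 8, 18, 19]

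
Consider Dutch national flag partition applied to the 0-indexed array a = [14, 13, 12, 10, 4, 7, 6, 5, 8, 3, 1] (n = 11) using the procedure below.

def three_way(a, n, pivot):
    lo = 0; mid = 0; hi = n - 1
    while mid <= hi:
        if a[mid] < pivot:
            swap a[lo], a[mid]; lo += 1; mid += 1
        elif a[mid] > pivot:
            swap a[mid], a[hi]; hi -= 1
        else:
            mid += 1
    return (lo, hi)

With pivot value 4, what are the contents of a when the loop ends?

lo=0 mid=0 hi=10
14>4: swap(0,10), hi=9 ⇒ [1, 13, 12, 10, 4, 7, 6, 5, 8, 3, 14]
1<4: swap(0,0), lo=1 mid=1 ⇒ [1, 13, 12, 10, 4, 7, 6, 5, 8, 3, 14]
13>4: swap(1,9), hi=8 ⇒ [1, 3, 12, 10, 4, 7, 6, 5, 8, 13, 14]
3<4: swap(1,1), lo=2 mid=2 ⇒ [1, 3, 12, 10, 4, 7, 6, 5, 8, 13, 14]
12>4: swap(2,8), hi=7 ⇒ [1, 3, 8, 10, 4, 7, 6, 5, 12, 13, 14]
8>4: swap(2,7), hi=6 ⇒ [1, 3, 5, 10, 4, 7, 6, 8, 12, 13, 14]
5>4: swap(2,6), hi=5 ⇒ [1, 3, 6, 10, 4, 7, 5, 8, 12, 13, 14]
6>4: swap(2,5), hi=4 ⇒ [1, 3, 7, 10, 4, 6, 5, 8, 12, 13, 14]
7>4: swap(2,4), hi=3 ⇒ [1, 3, 4, 10, 7, 6, 5, 8, 12, 13, 14]
4=4: mid=3
10>4: swap(3,3), hi=2 ⇒ [1, 3, 4, 10, 7, 6, 5, 8, 12, 13, 14]
done. lo=2 hi=2; a=[1, 3, 4, 10, 7, 6, 5, 8, 12, 13, 14]

[1, 3, 4, 10, 7, 6, 5, 8, 12, 13, 14]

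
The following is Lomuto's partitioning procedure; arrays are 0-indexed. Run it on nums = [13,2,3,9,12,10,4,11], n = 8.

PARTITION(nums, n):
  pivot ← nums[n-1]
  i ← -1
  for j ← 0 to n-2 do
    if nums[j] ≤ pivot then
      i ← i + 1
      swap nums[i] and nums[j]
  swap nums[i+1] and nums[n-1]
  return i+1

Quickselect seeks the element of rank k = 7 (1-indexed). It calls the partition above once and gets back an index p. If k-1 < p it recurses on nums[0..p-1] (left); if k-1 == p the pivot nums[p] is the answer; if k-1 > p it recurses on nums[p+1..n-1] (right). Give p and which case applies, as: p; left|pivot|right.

pivot=11, i=-1
j=0: 13>11, skip
j=1: 2≤11, i=0, swap(0,1) ⇒ [2,13,3,9,12,10,4,11]
j=2: 3≤11, i=1, swap(1,2) ⇒ [2,3,13,9,12,10,4,11]
j=3: 9≤11, i=2, swap(2,3) ⇒ [2,3,9,13,12,10,4,11]
j=4: 12>11, skip
j=5: 10≤11, i=3, swap(3,5) ⇒ [2,3,9,10,12,13,4,11]
j=6: 4≤11, i=4, swap(4,6) ⇒ [2,3,9,10,4,13,12,11]
swap(5,7) ⇒ [2,3,9,10,4,11,12,13]; return 5
p = 5; k-1 = 6 > 5 ⇒ right

5; right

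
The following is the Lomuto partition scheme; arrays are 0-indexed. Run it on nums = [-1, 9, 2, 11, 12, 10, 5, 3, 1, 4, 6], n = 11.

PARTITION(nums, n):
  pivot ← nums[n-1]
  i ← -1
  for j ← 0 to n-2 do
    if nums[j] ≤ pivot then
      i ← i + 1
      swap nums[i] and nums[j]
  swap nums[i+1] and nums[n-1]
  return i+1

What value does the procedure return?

pivot = nums[10] = 6; i = -1
j=0: nums[0]=-1 ≤ 6 → i=0, swap nums[0],nums[0] (no change) → [-1, 9, 2, 11, 12, 10, 5, 3, 1, 4, 6]
j=1: nums[1]=9 > 6 → no swap
j=2: nums[2]=2 ≤ 6 → i=1, swap nums[1],nums[2] → [-1, 2, 9, 11, 12, 10, 5, 3, 1, 4, 6]
j=3: nums[3]=11 > 6 → no swap
j=4: nums[4]=12 > 6 → no swap
j=5: nums[5]=10 > 6 → no swap
j=6: nums[6]=5 ≤ 6 → i=2, swap nums[2],nums[6] → [-1, 2, 5, 11, 12, 10, 9, 3, 1, 4, 6]
j=7: nums[7]=3 ≤ 6 → i=3, swap nums[3],nums[7] → [-1, 2, 5, 3, 12, 10, 9, 11, 1, 4, 6]
j=8: nums[8]=1 ≤ 6 → i=4, swap nums[4],nums[8] → [-1, 2, 5, 3, 1, 10, 9, 11, 12, 4, 6]
j=9: nums[9]=4 ≤ 6 → i=5, swap nums[5],nums[9] → [-1, 2, 5, 3, 1, 4, 9, 11, 12, 10, 6]
final swap nums[6],nums[10] → [-1, 2, 5, 3, 1, 4, 6, 11, 12, 10, 9]; return 6

6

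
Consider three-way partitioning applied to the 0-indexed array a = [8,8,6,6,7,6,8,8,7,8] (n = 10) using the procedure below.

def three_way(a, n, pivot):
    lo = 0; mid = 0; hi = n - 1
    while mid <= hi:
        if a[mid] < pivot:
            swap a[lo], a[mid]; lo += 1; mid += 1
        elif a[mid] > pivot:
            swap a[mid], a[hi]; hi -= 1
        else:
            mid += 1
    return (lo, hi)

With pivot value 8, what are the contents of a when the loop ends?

[6,6,7,6,7,8,8,8,8,8]

lo=0 mid=0 hi=9
8=8: mid=1
8=8: mid=2
6<8: swap(0,2), lo=1 mid=3 ⇒ [6,8,8,6,7,6,8,8,7,8]
6<8: swap(1,3), lo=2 mid=4 ⇒ [6,6,8,8,7,6,8,8,7,8]
7<8: swap(2,4), lo=3 mid=5 ⇒ [6,6,7,8,8,6,8,8,7,8]
6<8: swap(3,5), lo=4 mid=6 ⇒ [6,6,7,6,8,8,8,8,7,8]
8=8: mid=7
8=8: mid=8
7<8: swap(4,8), lo=5 mid=9 ⇒ [6,6,7,6,7,8,8,8,8,8]
8=8: mid=10
done. lo=5 hi=9; a=[6,6,7,6,7,8,8,8,8,8]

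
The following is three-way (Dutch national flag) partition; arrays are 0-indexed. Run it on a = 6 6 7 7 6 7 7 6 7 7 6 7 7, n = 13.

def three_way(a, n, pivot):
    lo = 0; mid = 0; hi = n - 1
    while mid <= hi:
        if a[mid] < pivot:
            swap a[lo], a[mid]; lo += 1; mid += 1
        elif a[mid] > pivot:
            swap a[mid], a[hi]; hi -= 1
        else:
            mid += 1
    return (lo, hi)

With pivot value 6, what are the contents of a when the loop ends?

6 6 6 6 6 7 7 7 7 7 7 7 7

lo=0 mid=0 hi=12
6=6: mid=1
6=6: mid=2
7>6: swap(2,12), hi=11 ⇒ 6 6 7 7 6 7 7 6 7 7 6 7 7
7>6: swap(2,11), hi=10 ⇒ 6 6 7 7 6 7 7 6 7 7 6 7 7
7>6: swap(2,10), hi=9 ⇒ 6 6 6 7 6 7 7 6 7 7 7 7 7
6=6: mid=3
7>6: swap(3,9), hi=8 ⇒ 6 6 6 7 6 7 7 6 7 7 7 7 7
7>6: swap(3,8), hi=7 ⇒ 6 6 6 7 6 7 7 6 7 7 7 7 7
7>6: swap(3,7), hi=6 ⇒ 6 6 6 6 6 7 7 7 7 7 7 7 7
6=6: mid=4
6=6: mid=5
7>6: swap(5,6), hi=5 ⇒ 6 6 6 6 6 7 7 7 7 7 7 7 7
7>6: swap(5,5), hi=4 ⇒ 6 6 6 6 6 7 7 7 7 7 7 7 7
done. lo=0 hi=4; a=6 6 6 6 6 7 7 7 7 7 7 7 7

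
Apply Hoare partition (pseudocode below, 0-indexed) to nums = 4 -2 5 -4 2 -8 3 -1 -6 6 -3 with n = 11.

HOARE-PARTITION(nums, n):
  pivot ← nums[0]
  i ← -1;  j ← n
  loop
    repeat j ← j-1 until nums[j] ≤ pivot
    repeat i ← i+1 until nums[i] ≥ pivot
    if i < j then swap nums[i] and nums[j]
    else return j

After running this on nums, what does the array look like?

pivot = nums[0] = 4; i = -1, j = 11
j→10 (nums[10]=-3≤4), i→0 (nums[0]=4≥4); i<j, swap → -3 -2 5 -4 2 -8 3 -1 -6 6 4
j→8 (nums[8]=-6≤4), i→2 (nums[2]=5≥4); i<j, swap → -3 -2 -6 -4 2 -8 3 -1 5 6 4
j→7, i→8; i≥j, return j=7. nums = -3 -2 -6 -4 2 -8 3 -1 5 6 4

-3 -2 -6 -4 2 -8 3 -1 5 6 4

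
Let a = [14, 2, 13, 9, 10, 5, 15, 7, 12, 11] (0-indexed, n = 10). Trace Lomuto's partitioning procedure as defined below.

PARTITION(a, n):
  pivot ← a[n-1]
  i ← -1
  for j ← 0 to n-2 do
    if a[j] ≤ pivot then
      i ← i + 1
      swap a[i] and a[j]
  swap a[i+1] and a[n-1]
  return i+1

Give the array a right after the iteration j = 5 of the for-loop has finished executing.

[2, 9, 10, 5, 13, 14, 15, 7, 12, 11]

pivot=11, i=-1
j=0: 14>11, skip
j=1: 2≤11, i=0, swap(0,1) ⇒ [2, 14, 13, 9, 10, 5, 15, 7, 12, 11]
j=2: 13>11, skip
j=3: 9≤11, i=1, swap(1,3) ⇒ [2, 9, 13, 14, 10, 5, 15, 7, 12, 11]
j=4: 10≤11, i=2, swap(2,4) ⇒ [2, 9, 10, 14, 13, 5, 15, 7, 12, 11]
j=5: 5≤11, i=3, swap(3,5) ⇒ [2, 9, 10, 5, 13, 14, 15, 7, 12, 11]
(after j=5) a = [2, 9, 10, 5, 13, 14, 15, 7, 12, 11]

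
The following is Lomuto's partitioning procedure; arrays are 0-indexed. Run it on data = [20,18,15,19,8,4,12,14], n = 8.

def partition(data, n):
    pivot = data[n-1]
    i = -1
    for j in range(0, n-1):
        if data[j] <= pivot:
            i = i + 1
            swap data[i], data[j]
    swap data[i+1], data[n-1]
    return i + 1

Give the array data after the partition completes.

pivot = data[7] = 14; i = -1
j=0: data[0]=20 > 14 → no swap
j=1: data[1]=18 > 14 → no swap
j=2: data[2]=15 > 14 → no swap
j=3: data[3]=19 > 14 → no swap
j=4: data[4]=8 ≤ 14 → i=0, swap data[0],data[4] → [8,18,15,19,20,4,12,14]
j=5: data[5]=4 ≤ 14 → i=1, swap data[1],data[5] → [8,4,15,19,20,18,12,14]
j=6: data[6]=12 ≤ 14 → i=2, swap data[2],data[6] → [8,4,12,19,20,18,15,14]
final swap data[3],data[7] → [8,4,12,14,20,18,15,19]; return 3

[8,4,12,14,20,18,15,19]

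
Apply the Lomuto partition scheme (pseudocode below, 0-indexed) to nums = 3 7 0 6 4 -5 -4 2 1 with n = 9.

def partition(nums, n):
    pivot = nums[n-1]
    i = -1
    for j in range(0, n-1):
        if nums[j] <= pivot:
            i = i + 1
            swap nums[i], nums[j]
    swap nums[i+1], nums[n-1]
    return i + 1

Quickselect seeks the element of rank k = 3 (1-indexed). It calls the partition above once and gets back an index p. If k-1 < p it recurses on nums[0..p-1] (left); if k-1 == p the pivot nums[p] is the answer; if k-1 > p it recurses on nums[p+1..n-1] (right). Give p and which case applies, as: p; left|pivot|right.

pivot = nums[8] = 1; i = -1
j=0: nums[0]=3 > 1 → no swap
j=1: nums[1]=7 > 1 → no swap
j=2: nums[2]=0 ≤ 1 → i=0, swap nums[0],nums[2] → 0 7 3 6 4 -5 -4 2 1
j=3: nums[3]=6 > 1 → no swap
j=4: nums[4]=4 > 1 → no swap
j=5: nums[5]=-5 ≤ 1 → i=1, swap nums[1],nums[5] → 0 -5 3 6 4 7 -4 2 1
j=6: nums[6]=-4 ≤ 1 → i=2, swap nums[2],nums[6] → 0 -5 -4 6 4 7 3 2 1
j=7: nums[7]=2 > 1 → no swap
final swap nums[3],nums[8] → 0 -5 -4 1 4 7 3 2 6; return 3
p = 3; k-1 = 2 < 3 ⇒ left

3; left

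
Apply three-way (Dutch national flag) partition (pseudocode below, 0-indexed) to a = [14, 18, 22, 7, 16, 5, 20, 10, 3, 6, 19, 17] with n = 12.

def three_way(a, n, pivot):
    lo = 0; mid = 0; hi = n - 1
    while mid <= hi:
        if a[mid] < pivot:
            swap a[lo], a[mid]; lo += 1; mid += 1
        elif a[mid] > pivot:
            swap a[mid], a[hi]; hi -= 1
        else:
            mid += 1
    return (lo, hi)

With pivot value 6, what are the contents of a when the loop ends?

[3, 5, 6, 16, 7, 20, 10, 22, 18, 19, 17, 14]

lo=0 mid=0 hi=11
14>6: swap(0,11), hi=10 ⇒ [17, 18, 22, 7, 16, 5, 20, 10, 3, 6, 19, 14]
17>6: swap(0,10), hi=9 ⇒ [19, 18, 22, 7, 16, 5, 20, 10, 3, 6, 17, 14]
19>6: swap(0,9), hi=8 ⇒ [6, 18, 22, 7, 16, 5, 20, 10, 3, 19, 17, 14]
6=6: mid=1
18>6: swap(1,8), hi=7 ⇒ [6, 3, 22, 7, 16, 5, 20, 10, 18, 19, 17, 14]
3<6: swap(0,1), lo=1 mid=2 ⇒ [3, 6, 22, 7, 16, 5, 20, 10, 18, 19, 17, 14]
22>6: swap(2,7), hi=6 ⇒ [3, 6, 10, 7, 16, 5, 20, 22, 18, 19, 17, 14]
10>6: swap(2,6), hi=5 ⇒ [3, 6, 20, 7, 16, 5, 10, 22, 18, 19, 17, 14]
20>6: swap(2,5), hi=4 ⇒ [3, 6, 5, 7, 16, 20, 10, 22, 18, 19, 17, 14]
5<6: swap(1,2), lo=2 mid=3 ⇒ [3, 5, 6, 7, 16, 20, 10, 22, 18, 19, 17, 14]
7>6: swap(3,4), hi=3 ⇒ [3, 5, 6, 16, 7, 20, 10, 22, 18, 19, 17, 14]
16>6: swap(3,3), hi=2 ⇒ [3, 5, 6, 16, 7, 20, 10, 22, 18, 19, 17, 14]
done. lo=2 hi=2; a=[3, 5, 6, 16, 7, 20, 10, 22, 18, 19, 17, 14]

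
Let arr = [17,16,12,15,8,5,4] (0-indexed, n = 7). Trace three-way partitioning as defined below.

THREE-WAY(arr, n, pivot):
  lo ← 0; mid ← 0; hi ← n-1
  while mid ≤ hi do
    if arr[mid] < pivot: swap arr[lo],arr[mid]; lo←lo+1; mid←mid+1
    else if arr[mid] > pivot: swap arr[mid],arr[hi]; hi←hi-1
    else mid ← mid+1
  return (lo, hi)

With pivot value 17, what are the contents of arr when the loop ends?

pivot = 17; lo=0, mid=0, hi=6
arr[mid]=17=17: mid=1
arr[mid]=16<17: swap arr[0],arr[1]; lo=1,mid=2 → [16,17,12,15,8,5,4]
arr[mid]=12<17: swap arr[1],arr[2]; lo=2,mid=3 → [16,12,17,15,8,5,4]
arr[mid]=15<17: swap arr[2],arr[3]; lo=3,mid=4 → [16,12,15,17,8,5,4]
arr[mid]=8<17: swap arr[3],arr[4]; lo=4,mid=5 → [16,12,15,8,17,5,4]
arr[mid]=5<17: swap arr[4],arr[5]; lo=5,mid=6 → [16,12,15,8,5,17,4]
arr[mid]=4<17: swap arr[5],arr[6]; lo=6,mid=7 → [16,12,15,8,5,4,17]
end: lo=6, hi=6; arr = [16,12,15,8,5,4,17]

[16,12,15,8,5,4,17]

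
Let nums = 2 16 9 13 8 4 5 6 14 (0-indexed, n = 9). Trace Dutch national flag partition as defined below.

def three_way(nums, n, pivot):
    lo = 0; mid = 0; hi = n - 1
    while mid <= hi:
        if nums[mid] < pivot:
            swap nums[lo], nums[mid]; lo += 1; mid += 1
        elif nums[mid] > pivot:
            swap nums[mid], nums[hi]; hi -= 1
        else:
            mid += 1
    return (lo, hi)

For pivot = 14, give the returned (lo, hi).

(7, 7)

pivot = 14; lo=0, mid=0, hi=8
nums[mid]=2<14: swap nums[0],nums[0]; lo=1,mid=1 → 2 16 9 13 8 4 5 6 14
nums[mid]=16>14: swap nums[1],nums[8]; hi=7 → 2 14 9 13 8 4 5 6 16
nums[mid]=14=14: mid=2
nums[mid]=9<14: swap nums[1],nums[2]; lo=2,mid=3 → 2 9 14 13 8 4 5 6 16
nums[mid]=13<14: swap nums[2],nums[3]; lo=3,mid=4 → 2 9 13 14 8 4 5 6 16
nums[mid]=8<14: swap nums[3],nums[4]; lo=4,mid=5 → 2 9 13 8 14 4 5 6 16
nums[mid]=4<14: swap nums[4],nums[5]; lo=5,mid=6 → 2 9 13 8 4 14 5 6 16
nums[mid]=5<14: swap nums[5],nums[6]; lo=6,mid=7 → 2 9 13 8 4 5 14 6 16
nums[mid]=6<14: swap nums[6],nums[7]; lo=7,mid=8 → 2 9 13 8 4 5 6 14 16
end: lo=7, hi=7; nums = 2 9 13 8 4 5 6 14 16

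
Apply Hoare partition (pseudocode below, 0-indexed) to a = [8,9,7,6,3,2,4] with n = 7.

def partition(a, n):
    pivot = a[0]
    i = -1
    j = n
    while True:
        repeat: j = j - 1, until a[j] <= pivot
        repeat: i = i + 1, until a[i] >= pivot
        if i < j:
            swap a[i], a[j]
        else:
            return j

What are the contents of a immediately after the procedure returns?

[4,2,7,6,3,9,8]

pivot=8
j stops at 6 (4), i stops at 0 (8); swap ⇒ [4,9,7,6,3,2,8]
j stops at 5 (2), i stops at 1 (9); swap ⇒ [4,2,7,6,3,9,8]
j stops at 4, i stops at 5; i≥j ⇒ return 4. a=[4,2,7,6,3,9,8]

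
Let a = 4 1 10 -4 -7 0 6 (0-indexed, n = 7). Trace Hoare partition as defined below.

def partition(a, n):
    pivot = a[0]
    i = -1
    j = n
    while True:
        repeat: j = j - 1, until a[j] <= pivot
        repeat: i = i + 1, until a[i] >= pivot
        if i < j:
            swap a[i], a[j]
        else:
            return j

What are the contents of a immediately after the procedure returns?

0 1 -7 -4 10 4 6

pivot = a[0] = 4; i = -1, j = 7
j→5 (a[5]=0≤4), i→0 (a[0]=4≥4); i<j, swap → 0 1 10 -4 -7 4 6
j→4 (a[4]=-7≤4), i→2 (a[2]=10≥4); i<j, swap → 0 1 -7 -4 10 4 6
j→3, i→4; i≥j, return j=3. a = 0 1 -7 -4 10 4 6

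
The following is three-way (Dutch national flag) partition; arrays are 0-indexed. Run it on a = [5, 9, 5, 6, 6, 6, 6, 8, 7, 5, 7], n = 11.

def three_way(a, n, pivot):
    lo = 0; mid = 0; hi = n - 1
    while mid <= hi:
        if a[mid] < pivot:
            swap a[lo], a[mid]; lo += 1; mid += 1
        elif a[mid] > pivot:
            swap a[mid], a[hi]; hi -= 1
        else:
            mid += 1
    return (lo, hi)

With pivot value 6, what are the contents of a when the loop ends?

pivot = 6; lo=0, mid=0, hi=10
a[mid]=5<6: swap a[0],a[0]; lo=1,mid=1 → [5, 9, 5, 6, 6, 6, 6, 8, 7, 5, 7]
a[mid]=9>6: swap a[1],a[10]; hi=9 → [5, 7, 5, 6, 6, 6, 6, 8, 7, 5, 9]
a[mid]=7>6: swap a[1],a[9]; hi=8 → [5, 5, 5, 6, 6, 6, 6, 8, 7, 7, 9]
a[mid]=5<6: swap a[1],a[1]; lo=2,mid=2 → [5, 5, 5, 6, 6, 6, 6, 8, 7, 7, 9]
a[mid]=5<6: swap a[2],a[2]; lo=3,mid=3 → [5, 5, 5, 6, 6, 6, 6, 8, 7, 7, 9]
a[mid]=6=6: mid=4
a[mid]=6=6: mid=5
a[mid]=6=6: mid=6
a[mid]=6=6: mid=7
a[mid]=8>6: swap a[7],a[8]; hi=7 → [5, 5, 5, 6, 6, 6, 6, 7, 8, 7, 9]
a[mid]=7>6: swap a[7],a[7]; hi=6 → [5, 5, 5, 6, 6, 6, 6, 7, 8, 7, 9]
end: lo=3, hi=6; a = [5, 5, 5, 6, 6, 6, 6, 7, 8, 7, 9]

[5, 5, 5, 6, 6, 6, 6, 7, 8, 7, 9]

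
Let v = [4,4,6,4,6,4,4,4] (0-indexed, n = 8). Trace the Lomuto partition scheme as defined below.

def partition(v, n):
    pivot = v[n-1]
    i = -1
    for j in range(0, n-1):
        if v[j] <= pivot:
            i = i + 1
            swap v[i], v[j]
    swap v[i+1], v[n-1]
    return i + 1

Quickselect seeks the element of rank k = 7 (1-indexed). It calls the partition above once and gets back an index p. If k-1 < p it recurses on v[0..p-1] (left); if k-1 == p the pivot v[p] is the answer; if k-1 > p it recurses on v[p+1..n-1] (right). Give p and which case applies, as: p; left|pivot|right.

pivot = v[7] = 4; i = -1
j=0: v[0]=4 ≤ 4 → i=0, swap v[0],v[0] (no change) → [4,4,6,4,6,4,4,4]
j=1: v[1]=4 ≤ 4 → i=1, swap v[1],v[1] (no change) → [4,4,6,4,6,4,4,4]
j=2: v[2]=6 > 4 → no swap
j=3: v[3]=4 ≤ 4 → i=2, swap v[2],v[3] → [4,4,4,6,6,4,4,4]
j=4: v[4]=6 > 4 → no swap
j=5: v[5]=4 ≤ 4 → i=3, swap v[3],v[5] → [4,4,4,4,6,6,4,4]
j=6: v[6]=4 ≤ 4 → i=4, swap v[4],v[6] → [4,4,4,4,4,6,6,4]
final swap v[5],v[7] → [4,4,4,4,4,4,6,6]; return 5
p = 5; k-1 = 6 > 5 ⇒ right

5; right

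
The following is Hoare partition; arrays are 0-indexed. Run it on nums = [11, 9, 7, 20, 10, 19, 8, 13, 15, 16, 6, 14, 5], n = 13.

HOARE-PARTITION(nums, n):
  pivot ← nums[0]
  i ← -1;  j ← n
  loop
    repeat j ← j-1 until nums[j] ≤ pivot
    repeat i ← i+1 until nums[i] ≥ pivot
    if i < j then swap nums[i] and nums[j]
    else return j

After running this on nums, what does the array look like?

[5, 9, 7, 6, 10, 8, 19, 13, 15, 16, 20, 14, 11]

pivot = nums[0] = 11; i = -1, j = 13
j→12 (nums[12]=5≤11), i→0 (nums[0]=11≥11); i<j, swap → [5, 9, 7, 20, 10, 19, 8, 13, 15, 16, 6, 14, 11]
j→10 (nums[10]=6≤11), i→3 (nums[3]=20≥11); i<j, swap → [5, 9, 7, 6, 10, 19, 8, 13, 15, 16, 20, 14, 11]
j→6 (nums[6]=8≤11), i→5 (nums[5]=19≥11); i<j, swap → [5, 9, 7, 6, 10, 8, 19, 13, 15, 16, 20, 14, 11]
j→5, i→6; i≥j, return j=5. nums = [5, 9, 7, 6, 10, 8, 19, 13, 15, 16, 20, 14, 11]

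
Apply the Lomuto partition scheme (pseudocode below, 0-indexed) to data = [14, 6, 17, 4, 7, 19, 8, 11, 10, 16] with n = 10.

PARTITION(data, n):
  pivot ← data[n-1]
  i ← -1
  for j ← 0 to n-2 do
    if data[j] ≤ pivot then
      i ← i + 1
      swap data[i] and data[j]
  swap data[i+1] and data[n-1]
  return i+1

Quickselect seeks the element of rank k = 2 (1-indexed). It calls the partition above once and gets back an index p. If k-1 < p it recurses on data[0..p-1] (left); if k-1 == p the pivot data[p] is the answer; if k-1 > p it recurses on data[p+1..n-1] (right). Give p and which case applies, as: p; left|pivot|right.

7; left

pivot = data[9] = 16; i = -1
j=0: data[0]=14 ≤ 16 → i=0, swap data[0],data[0] (no change) → [14, 6, 17, 4, 7, 19, 8, 11, 10, 16]
j=1: data[1]=6 ≤ 16 → i=1, swap data[1],data[1] (no change) → [14, 6, 17, 4, 7, 19, 8, 11, 10, 16]
j=2: data[2]=17 > 16 → no swap
j=3: data[3]=4 ≤ 16 → i=2, swap data[2],data[3] → [14, 6, 4, 17, 7, 19, 8, 11, 10, 16]
j=4: data[4]=7 ≤ 16 → i=3, swap data[3],data[4] → [14, 6, 4, 7, 17, 19, 8, 11, 10, 16]
j=5: data[5]=19 > 16 → no swap
j=6: data[6]=8 ≤ 16 → i=4, swap data[4],data[6] → [14, 6, 4, 7, 8, 19, 17, 11, 10, 16]
j=7: data[7]=11 ≤ 16 → i=5, swap data[5],data[7] → [14, 6, 4, 7, 8, 11, 17, 19, 10, 16]
j=8: data[8]=10 ≤ 16 → i=6, swap data[6],data[8] → [14, 6, 4, 7, 8, 11, 10, 19, 17, 16]
final swap data[7],data[9] → [14, 6, 4, 7, 8, 11, 10, 16, 17, 19]; return 7
p = 7; k-1 = 1 < 7 ⇒ left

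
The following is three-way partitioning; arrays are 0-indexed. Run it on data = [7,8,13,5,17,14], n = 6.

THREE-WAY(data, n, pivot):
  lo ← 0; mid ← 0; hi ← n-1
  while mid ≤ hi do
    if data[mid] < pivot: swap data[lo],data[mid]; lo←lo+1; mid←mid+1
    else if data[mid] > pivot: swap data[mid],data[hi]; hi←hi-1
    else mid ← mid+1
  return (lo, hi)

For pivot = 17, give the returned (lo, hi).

lo=0 mid=0 hi=5
7<17: swap(0,0), lo=1 mid=1 ⇒ [7,8,13,5,17,14]
8<17: swap(1,1), lo=2 mid=2 ⇒ [7,8,13,5,17,14]
13<17: swap(2,2), lo=3 mid=3 ⇒ [7,8,13,5,17,14]
5<17: swap(3,3), lo=4 mid=4 ⇒ [7,8,13,5,17,14]
17=17: mid=5
14<17: swap(4,5), lo=5 mid=6 ⇒ [7,8,13,5,14,17]
done. lo=5 hi=5; data=[7,8,13,5,14,17]

(5, 5)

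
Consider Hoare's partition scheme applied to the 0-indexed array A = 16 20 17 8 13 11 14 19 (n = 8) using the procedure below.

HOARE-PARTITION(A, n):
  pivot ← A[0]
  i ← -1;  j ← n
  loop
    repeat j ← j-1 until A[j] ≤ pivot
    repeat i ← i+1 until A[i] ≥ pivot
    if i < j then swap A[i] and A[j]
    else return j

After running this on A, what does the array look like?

pivot = A[0] = 16; i = -1, j = 8
j→6 (A[6]=14≤16), i→0 (A[0]=16≥16); i<j, swap → 14 20 17 8 13 11 16 19
j→5 (A[5]=11≤16), i→1 (A[1]=20≥16); i<j, swap → 14 11 17 8 13 20 16 19
j→4 (A[4]=13≤16), i→2 (A[2]=17≥16); i<j, swap → 14 11 13 8 17 20 16 19
j→3, i→4; i≥j, return j=3. A = 14 11 13 8 17 20 16 19

14 11 13 8 17 20 16 19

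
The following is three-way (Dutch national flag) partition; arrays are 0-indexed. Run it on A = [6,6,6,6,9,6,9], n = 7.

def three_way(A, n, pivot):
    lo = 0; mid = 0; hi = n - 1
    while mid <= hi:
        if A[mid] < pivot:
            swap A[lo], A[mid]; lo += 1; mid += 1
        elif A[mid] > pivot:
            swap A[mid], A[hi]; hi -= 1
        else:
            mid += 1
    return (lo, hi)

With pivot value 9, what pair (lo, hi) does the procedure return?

pivot = 9; lo=0, mid=0, hi=6
A[mid]=6<9: swap A[0],A[0]; lo=1,mid=1 → [6,6,6,6,9,6,9]
A[mid]=6<9: swap A[1],A[1]; lo=2,mid=2 → [6,6,6,6,9,6,9]
A[mid]=6<9: swap A[2],A[2]; lo=3,mid=3 → [6,6,6,6,9,6,9]
A[mid]=6<9: swap A[3],A[3]; lo=4,mid=4 → [6,6,6,6,9,6,9]
A[mid]=9=9: mid=5
A[mid]=6<9: swap A[4],A[5]; lo=5,mid=6 → [6,6,6,6,6,9,9]
A[mid]=9=9: mid=7
end: lo=5, hi=6; A = [6,6,6,6,6,9,9]

(5, 6)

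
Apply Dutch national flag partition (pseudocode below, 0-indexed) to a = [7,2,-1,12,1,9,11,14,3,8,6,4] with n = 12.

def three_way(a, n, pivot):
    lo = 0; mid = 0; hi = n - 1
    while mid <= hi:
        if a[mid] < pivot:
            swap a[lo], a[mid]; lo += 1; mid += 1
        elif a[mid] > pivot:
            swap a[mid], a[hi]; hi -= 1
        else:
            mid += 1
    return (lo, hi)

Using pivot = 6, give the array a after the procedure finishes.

pivot = 6; lo=0, mid=0, hi=11
a[mid]=7>6: swap a[0],a[11]; hi=10 → [4,2,-1,12,1,9,11,14,3,8,6,7]
a[mid]=4<6: swap a[0],a[0]; lo=1,mid=1 → [4,2,-1,12,1,9,11,14,3,8,6,7]
a[mid]=2<6: swap a[1],a[1]; lo=2,mid=2 → [4,2,-1,12,1,9,11,14,3,8,6,7]
a[mid]=-1<6: swap a[2],a[2]; lo=3,mid=3 → [4,2,-1,12,1,9,11,14,3,8,6,7]
a[mid]=12>6: swap a[3],a[10]; hi=9 → [4,2,-1,6,1,9,11,14,3,8,12,7]
a[mid]=6=6: mid=4
a[mid]=1<6: swap a[3],a[4]; lo=4,mid=5 → [4,2,-1,1,6,9,11,14,3,8,12,7]
a[mid]=9>6: swap a[5],a[9]; hi=8 → [4,2,-1,1,6,8,11,14,3,9,12,7]
a[mid]=8>6: swap a[5],a[8]; hi=7 → [4,2,-1,1,6,3,11,14,8,9,12,7]
a[mid]=3<6: swap a[4],a[5]; lo=5,mid=6 → [4,2,-1,1,3,6,11,14,8,9,12,7]
a[mid]=11>6: swap a[6],a[7]; hi=6 → [4,2,-1,1,3,6,14,11,8,9,12,7]
a[mid]=14>6: swap a[6],a[6]; hi=5 → [4,2,-1,1,3,6,14,11,8,9,12,7]
end: lo=5, hi=5; a = [4,2,-1,1,3,6,14,11,8,9,12,7]

[4,2,-1,1,3,6,14,11,8,9,12,7]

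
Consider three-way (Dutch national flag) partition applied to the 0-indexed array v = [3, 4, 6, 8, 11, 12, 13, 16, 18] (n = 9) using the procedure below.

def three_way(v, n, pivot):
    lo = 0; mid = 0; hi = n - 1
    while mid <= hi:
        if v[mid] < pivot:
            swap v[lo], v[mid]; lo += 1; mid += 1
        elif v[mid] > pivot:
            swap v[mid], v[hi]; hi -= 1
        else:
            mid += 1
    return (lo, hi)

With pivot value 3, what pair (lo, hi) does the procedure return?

pivot = 3; lo=0, mid=0, hi=8
v[mid]=3=3: mid=1
v[mid]=4>3: swap v[1],v[8]; hi=7 → [3, 18, 6, 8, 11, 12, 13, 16, 4]
v[mid]=18>3: swap v[1],v[7]; hi=6 → [3, 16, 6, 8, 11, 12, 13, 18, 4]
v[mid]=16>3: swap v[1],v[6]; hi=5 → [3, 13, 6, 8, 11, 12, 16, 18, 4]
v[mid]=13>3: swap v[1],v[5]; hi=4 → [3, 12, 6, 8, 11, 13, 16, 18, 4]
v[mid]=12>3: swap v[1],v[4]; hi=3 → [3, 11, 6, 8, 12, 13, 16, 18, 4]
v[mid]=11>3: swap v[1],v[3]; hi=2 → [3, 8, 6, 11, 12, 13, 16, 18, 4]
v[mid]=8>3: swap v[1],v[2]; hi=1 → [3, 6, 8, 11, 12, 13, 16, 18, 4]
v[mid]=6>3: swap v[1],v[1]; hi=0 → [3, 6, 8, 11, 12, 13, 16, 18, 4]
end: lo=0, hi=0; v = [3, 6, 8, 11, 12, 13, 16, 18, 4]

(0, 0)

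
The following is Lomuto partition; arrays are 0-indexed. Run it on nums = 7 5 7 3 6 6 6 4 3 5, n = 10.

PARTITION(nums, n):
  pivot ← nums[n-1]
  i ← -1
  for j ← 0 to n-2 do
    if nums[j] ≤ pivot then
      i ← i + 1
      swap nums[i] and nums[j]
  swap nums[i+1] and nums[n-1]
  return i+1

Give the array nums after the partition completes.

pivot = nums[9] = 5; i = -1
j=0: nums[0]=7 > 5 → no swap
j=1: nums[1]=5 ≤ 5 → i=0, swap nums[0],nums[1] → 5 7 7 3 6 6 6 4 3 5
j=2: nums[2]=7 > 5 → no swap
j=3: nums[3]=3 ≤ 5 → i=1, swap nums[1],nums[3] → 5 3 7 7 6 6 6 4 3 5
j=4: nums[4]=6 > 5 → no swap
j=5: nums[5]=6 > 5 → no swap
j=6: nums[6]=6 > 5 → no swap
j=7: nums[7]=4 ≤ 5 → i=2, swap nums[2],nums[7] → 5 3 4 7 6 6 6 7 3 5
j=8: nums[8]=3 ≤ 5 → i=3, swap nums[3],nums[8] → 5 3 4 3 6 6 6 7 7 5
final swap nums[4],nums[9] → 5 3 4 3 5 6 6 7 7 6; return 4

5 3 4 3 5 6 6 7 7 6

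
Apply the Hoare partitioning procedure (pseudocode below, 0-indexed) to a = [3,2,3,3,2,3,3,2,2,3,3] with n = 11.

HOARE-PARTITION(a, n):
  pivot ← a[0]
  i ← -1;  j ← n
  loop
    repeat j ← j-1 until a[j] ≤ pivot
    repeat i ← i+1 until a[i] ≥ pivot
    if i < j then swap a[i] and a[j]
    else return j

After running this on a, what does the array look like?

[3,2,3,2,2,2,3,3,3,3,3]

pivot=3
j stops at 10 (3), i stops at 0 (3); swap ⇒ [3,2,3,3,2,3,3,2,2,3,3]
j stops at 9 (3), i stops at 2 (3); swap ⇒ [3,2,3,3,2,3,3,2,2,3,3]
j stops at 8 (2), i stops at 3 (3); swap ⇒ [3,2,3,2,2,3,3,2,3,3,3]
j stops at 7 (2), i stops at 5 (3); swap ⇒ [3,2,3,2,2,2,3,3,3,3,3]
j stops at 6, i stops at 6; i≥j ⇒ return 6. a=[3,2,3,2,2,2,3,3,3,3,3]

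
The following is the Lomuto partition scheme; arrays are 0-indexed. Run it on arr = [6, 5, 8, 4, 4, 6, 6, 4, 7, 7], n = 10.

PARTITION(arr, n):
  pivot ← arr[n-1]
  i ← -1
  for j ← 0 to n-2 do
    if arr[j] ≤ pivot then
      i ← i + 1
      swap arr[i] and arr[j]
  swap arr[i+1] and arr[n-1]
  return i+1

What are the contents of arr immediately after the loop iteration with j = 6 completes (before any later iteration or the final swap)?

pivot = arr[9] = 7; i = -1
j=0: arr[0]=6 ≤ 7 → i=0, swap arr[0],arr[0] (no change) → [6, 5, 8, 4, 4, 6, 6, 4, 7, 7]
j=1: arr[1]=5 ≤ 7 → i=1, swap arr[1],arr[1] (no change) → [6, 5, 8, 4, 4, 6, 6, 4, 7, 7]
j=2: arr[2]=8 > 7 → no swap
j=3: arr[3]=4 ≤ 7 → i=2, swap arr[2],arr[3] → [6, 5, 4, 8, 4, 6, 6, 4, 7, 7]
j=4: arr[4]=4 ≤ 7 → i=3, swap arr[3],arr[4] → [6, 5, 4, 4, 8, 6, 6, 4, 7, 7]
j=5: arr[5]=6 ≤ 7 → i=4, swap arr[4],arr[5] → [6, 5, 4, 4, 6, 8, 6, 4, 7, 7]
j=6: arr[6]=6 ≤ 7 → i=5, swap arr[5],arr[6] → [6, 5, 4, 4, 6, 6, 8, 4, 7, 7]
(after j=6) arr = [6, 5, 4, 4, 6, 6, 8, 4, 7, 7]

[6, 5, 4, 4, 6, 6, 8, 4, 7, 7]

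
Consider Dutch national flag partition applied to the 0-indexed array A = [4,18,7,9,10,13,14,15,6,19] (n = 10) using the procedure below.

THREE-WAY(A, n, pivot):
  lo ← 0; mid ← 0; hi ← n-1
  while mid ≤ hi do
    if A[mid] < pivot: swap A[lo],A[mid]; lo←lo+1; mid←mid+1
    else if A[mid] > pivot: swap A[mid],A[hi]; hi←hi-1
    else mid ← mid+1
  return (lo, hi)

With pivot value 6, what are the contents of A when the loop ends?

[4,6,9,10,13,14,15,7,19,18]

pivot = 6; lo=0, mid=0, hi=9
A[mid]=4<6: swap A[0],A[0]; lo=1,mid=1 → [4,18,7,9,10,13,14,15,6,19]
A[mid]=18>6: swap A[1],A[9]; hi=8 → [4,19,7,9,10,13,14,15,6,18]
A[mid]=19>6: swap A[1],A[8]; hi=7 → [4,6,7,9,10,13,14,15,19,18]
A[mid]=6=6: mid=2
A[mid]=7>6: swap A[2],A[7]; hi=6 → [4,6,15,9,10,13,14,7,19,18]
A[mid]=15>6: swap A[2],A[6]; hi=5 → [4,6,14,9,10,13,15,7,19,18]
A[mid]=14>6: swap A[2],A[5]; hi=4 → [4,6,13,9,10,14,15,7,19,18]
A[mid]=13>6: swap A[2],A[4]; hi=3 → [4,6,10,9,13,14,15,7,19,18]
A[mid]=10>6: swap A[2],A[3]; hi=2 → [4,6,9,10,13,14,15,7,19,18]
A[mid]=9>6: swap A[2],A[2]; hi=1 → [4,6,9,10,13,14,15,7,19,18]
end: lo=1, hi=1; A = [4,6,9,10,13,14,15,7,19,18]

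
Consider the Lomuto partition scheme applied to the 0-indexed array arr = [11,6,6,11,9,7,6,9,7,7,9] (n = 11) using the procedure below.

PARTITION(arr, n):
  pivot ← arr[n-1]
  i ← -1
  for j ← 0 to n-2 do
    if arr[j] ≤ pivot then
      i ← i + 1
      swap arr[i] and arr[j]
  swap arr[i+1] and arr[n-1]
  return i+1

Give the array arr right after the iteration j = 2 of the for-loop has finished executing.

[6,6,11,11,9,7,6,9,7,7,9]

pivot = arr[10] = 9; i = -1
j=0: arr[0]=11 > 9 → no swap
j=1: arr[1]=6 ≤ 9 → i=0, swap arr[0],arr[1] → [6,11,6,11,9,7,6,9,7,7,9]
j=2: arr[2]=6 ≤ 9 → i=1, swap arr[1],arr[2] → [6,6,11,11,9,7,6,9,7,7,9]
(after j=2) arr = [6,6,11,11,9,7,6,9,7,7,9]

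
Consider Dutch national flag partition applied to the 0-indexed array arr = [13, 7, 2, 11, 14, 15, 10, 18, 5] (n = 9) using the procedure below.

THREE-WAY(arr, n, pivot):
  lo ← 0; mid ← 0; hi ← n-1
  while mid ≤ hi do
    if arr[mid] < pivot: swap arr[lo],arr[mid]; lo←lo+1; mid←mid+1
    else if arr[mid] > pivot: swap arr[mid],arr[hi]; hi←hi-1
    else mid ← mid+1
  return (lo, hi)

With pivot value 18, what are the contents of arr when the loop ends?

lo=0 mid=0 hi=8
13<18: swap(0,0), lo=1 mid=1 ⇒ [13, 7, 2, 11, 14, 15, 10, 18, 5]
7<18: swap(1,1), lo=2 mid=2 ⇒ [13, 7, 2, 11, 14, 15, 10, 18, 5]
2<18: swap(2,2), lo=3 mid=3 ⇒ [13, 7, 2, 11, 14, 15, 10, 18, 5]
11<18: swap(3,3), lo=4 mid=4 ⇒ [13, 7, 2, 11, 14, 15, 10, 18, 5]
14<18: swap(4,4), lo=5 mid=5 ⇒ [13, 7, 2, 11, 14, 15, 10, 18, 5]
15<18: swap(5,5), lo=6 mid=6 ⇒ [13, 7, 2, 11, 14, 15, 10, 18, 5]
10<18: swap(6,6), lo=7 mid=7 ⇒ [13, 7, 2, 11, 14, 15, 10, 18, 5]
18=18: mid=8
5<18: swap(7,8), lo=8 mid=9 ⇒ [13, 7, 2, 11, 14, 15, 10, 5, 18]
done. lo=8 hi=8; arr=[13, 7, 2, 11, 14, 15, 10, 5, 18]

[13, 7, 2, 11, 14, 15, 10, 5, 18]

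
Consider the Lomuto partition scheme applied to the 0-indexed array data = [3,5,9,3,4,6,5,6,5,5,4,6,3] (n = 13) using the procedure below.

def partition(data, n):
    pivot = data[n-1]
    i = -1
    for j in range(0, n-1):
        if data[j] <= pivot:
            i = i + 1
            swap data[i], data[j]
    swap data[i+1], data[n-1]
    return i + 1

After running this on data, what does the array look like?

[3,3,3,5,4,6,5,6,5,5,4,6,9]

pivot=3, i=-1
j=0: 3≤3, i=0, swap(0,0) ⇒ [3,5,9,3,4,6,5,6,5,5,4,6,3]
j=1: 5>3, skip
j=2: 9>3, skip
j=3: 3≤3, i=1, swap(1,3) ⇒ [3,3,9,5,4,6,5,6,5,5,4,6,3]
j=4: 4>3, skip
j=5: 6>3, skip
j=6: 5>3, skip
j=7: 6>3, skip
j=8: 5>3, skip
j=9: 5>3, skip
j=10: 4>3, skip
j=11: 6>3, skip
swap(2,12) ⇒ [3,3,3,5,4,6,5,6,5,5,4,6,9]; return 2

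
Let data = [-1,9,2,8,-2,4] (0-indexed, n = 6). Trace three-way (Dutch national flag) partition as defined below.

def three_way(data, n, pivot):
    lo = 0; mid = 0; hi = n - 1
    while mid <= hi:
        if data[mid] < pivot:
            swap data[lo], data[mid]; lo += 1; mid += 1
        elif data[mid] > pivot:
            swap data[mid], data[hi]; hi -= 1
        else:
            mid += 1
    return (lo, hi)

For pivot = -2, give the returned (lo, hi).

pivot = -2; lo=0, mid=0, hi=5
data[mid]=-1>-2: swap data[0],data[5]; hi=4 → [4,9,2,8,-2,-1]
data[mid]=4>-2: swap data[0],data[4]; hi=3 → [-2,9,2,8,4,-1]
data[mid]=-2=-2: mid=1
data[mid]=9>-2: swap data[1],data[3]; hi=2 → [-2,8,2,9,4,-1]
data[mid]=8>-2: swap data[1],data[2]; hi=1 → [-2,2,8,9,4,-1]
data[mid]=2>-2: swap data[1],data[1]; hi=0 → [-2,2,8,9,4,-1]
end: lo=0, hi=0; data = [-2,2,8,9,4,-1]

(0, 0)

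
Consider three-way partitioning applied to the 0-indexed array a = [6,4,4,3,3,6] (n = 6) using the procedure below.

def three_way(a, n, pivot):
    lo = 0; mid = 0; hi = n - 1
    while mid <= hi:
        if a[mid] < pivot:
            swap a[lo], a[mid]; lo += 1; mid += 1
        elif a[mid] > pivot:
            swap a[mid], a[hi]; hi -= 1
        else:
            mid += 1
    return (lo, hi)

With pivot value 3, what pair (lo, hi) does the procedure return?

(0, 1)

pivot = 3; lo=0, mid=0, hi=5
a[mid]=6>3: swap a[0],a[5]; hi=4 → [6,4,4,3,3,6]
a[mid]=6>3: swap a[0],a[4]; hi=3 → [3,4,4,3,6,6]
a[mid]=3=3: mid=1
a[mid]=4>3: swap a[1],a[3]; hi=2 → [3,3,4,4,6,6]
a[mid]=3=3: mid=2
a[mid]=4>3: swap a[2],a[2]; hi=1 → [3,3,4,4,6,6]
end: lo=0, hi=1; a = [3,3,4,4,6,6]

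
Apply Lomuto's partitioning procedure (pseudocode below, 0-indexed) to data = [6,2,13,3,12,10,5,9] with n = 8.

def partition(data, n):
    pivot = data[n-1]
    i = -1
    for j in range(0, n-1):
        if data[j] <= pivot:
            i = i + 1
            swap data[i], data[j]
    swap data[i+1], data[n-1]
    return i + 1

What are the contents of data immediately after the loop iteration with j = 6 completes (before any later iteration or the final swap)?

[6,2,3,5,12,10,13,9]

pivot=9, i=-1
j=0: 6≤9, i=0, swap(0,0) ⇒ [6,2,13,3,12,10,5,9]
j=1: 2≤9, i=1, swap(1,1) ⇒ [6,2,13,3,12,10,5,9]
j=2: 13>9, skip
j=3: 3≤9, i=2, swap(2,3) ⇒ [6,2,3,13,12,10,5,9]
j=4: 12>9, skip
j=5: 10>9, skip
j=6: 5≤9, i=3, swap(3,6) ⇒ [6,2,3,5,12,10,13,9]
(after j=6) data = [6,2,3,5,12,10,13,9]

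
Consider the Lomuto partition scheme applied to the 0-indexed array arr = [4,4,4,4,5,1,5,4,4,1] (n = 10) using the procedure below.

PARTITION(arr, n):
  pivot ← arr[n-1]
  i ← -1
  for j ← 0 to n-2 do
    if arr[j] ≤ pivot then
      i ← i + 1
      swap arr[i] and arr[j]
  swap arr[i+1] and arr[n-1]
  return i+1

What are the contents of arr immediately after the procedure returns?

pivot = arr[9] = 1; i = -1
j=0: arr[0]=4 > 1 → no swap
j=1: arr[1]=4 > 1 → no swap
j=2: arr[2]=4 > 1 → no swap
j=3: arr[3]=4 > 1 → no swap
j=4: arr[4]=5 > 1 → no swap
j=5: arr[5]=1 ≤ 1 → i=0, swap arr[0],arr[5] → [1,4,4,4,5,4,5,4,4,1]
j=6: arr[6]=5 > 1 → no swap
j=7: arr[7]=4 > 1 → no swap
j=8: arr[8]=4 > 1 → no swap
final swap arr[1],arr[9] → [1,1,4,4,5,4,5,4,4,4]; return 1

[1,1,4,4,5,4,5,4,4,4]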